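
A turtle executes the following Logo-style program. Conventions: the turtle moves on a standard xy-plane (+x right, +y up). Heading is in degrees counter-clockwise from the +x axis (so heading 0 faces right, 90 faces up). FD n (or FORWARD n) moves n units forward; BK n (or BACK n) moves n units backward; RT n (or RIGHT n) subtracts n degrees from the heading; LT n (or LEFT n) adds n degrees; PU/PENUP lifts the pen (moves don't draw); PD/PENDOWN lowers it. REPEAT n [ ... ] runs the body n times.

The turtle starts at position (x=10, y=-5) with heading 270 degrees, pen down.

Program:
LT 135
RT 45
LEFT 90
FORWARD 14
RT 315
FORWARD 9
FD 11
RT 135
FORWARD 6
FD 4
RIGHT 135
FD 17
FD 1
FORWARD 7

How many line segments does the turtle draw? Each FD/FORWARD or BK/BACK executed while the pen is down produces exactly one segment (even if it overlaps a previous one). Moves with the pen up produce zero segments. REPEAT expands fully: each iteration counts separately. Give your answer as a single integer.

Executing turtle program step by step:
Start: pos=(10,-5), heading=270, pen down
LT 135: heading 270 -> 45
RT 45: heading 45 -> 0
LT 90: heading 0 -> 90
FD 14: (10,-5) -> (10,9) [heading=90, draw]
RT 315: heading 90 -> 135
FD 9: (10,9) -> (3.636,15.364) [heading=135, draw]
FD 11: (3.636,15.364) -> (-4.142,23.142) [heading=135, draw]
RT 135: heading 135 -> 0
FD 6: (-4.142,23.142) -> (1.858,23.142) [heading=0, draw]
FD 4: (1.858,23.142) -> (5.858,23.142) [heading=0, draw]
RT 135: heading 0 -> 225
FD 17: (5.858,23.142) -> (-6.163,11.121) [heading=225, draw]
FD 1: (-6.163,11.121) -> (-6.87,10.414) [heading=225, draw]
FD 7: (-6.87,10.414) -> (-11.82,5.464) [heading=225, draw]
Final: pos=(-11.82,5.464), heading=225, 8 segment(s) drawn
Segments drawn: 8

Answer: 8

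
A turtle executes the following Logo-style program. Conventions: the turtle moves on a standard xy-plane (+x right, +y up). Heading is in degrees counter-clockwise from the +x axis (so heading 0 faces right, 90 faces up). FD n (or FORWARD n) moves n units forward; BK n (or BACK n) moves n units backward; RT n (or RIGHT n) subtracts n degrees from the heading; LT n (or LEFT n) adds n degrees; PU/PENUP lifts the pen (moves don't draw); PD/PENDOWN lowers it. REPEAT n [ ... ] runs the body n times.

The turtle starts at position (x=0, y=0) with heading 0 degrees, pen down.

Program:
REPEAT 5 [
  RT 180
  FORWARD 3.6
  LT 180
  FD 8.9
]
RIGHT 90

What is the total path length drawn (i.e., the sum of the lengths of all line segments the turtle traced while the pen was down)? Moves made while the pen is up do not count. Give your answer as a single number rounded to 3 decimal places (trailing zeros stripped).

Answer: 62.5

Derivation:
Executing turtle program step by step:
Start: pos=(0,0), heading=0, pen down
REPEAT 5 [
  -- iteration 1/5 --
  RT 180: heading 0 -> 180
  FD 3.6: (0,0) -> (-3.6,0) [heading=180, draw]
  LT 180: heading 180 -> 0
  FD 8.9: (-3.6,0) -> (5.3,0) [heading=0, draw]
  -- iteration 2/5 --
  RT 180: heading 0 -> 180
  FD 3.6: (5.3,0) -> (1.7,0) [heading=180, draw]
  LT 180: heading 180 -> 0
  FD 8.9: (1.7,0) -> (10.6,0) [heading=0, draw]
  -- iteration 3/5 --
  RT 180: heading 0 -> 180
  FD 3.6: (10.6,0) -> (7,0) [heading=180, draw]
  LT 180: heading 180 -> 0
  FD 8.9: (7,0) -> (15.9,0) [heading=0, draw]
  -- iteration 4/5 --
  RT 180: heading 0 -> 180
  FD 3.6: (15.9,0) -> (12.3,0) [heading=180, draw]
  LT 180: heading 180 -> 0
  FD 8.9: (12.3,0) -> (21.2,0) [heading=0, draw]
  -- iteration 5/5 --
  RT 180: heading 0 -> 180
  FD 3.6: (21.2,0) -> (17.6,0) [heading=180, draw]
  LT 180: heading 180 -> 0
  FD 8.9: (17.6,0) -> (26.5,0) [heading=0, draw]
]
RT 90: heading 0 -> 270
Final: pos=(26.5,0), heading=270, 10 segment(s) drawn

Segment lengths:
  seg 1: (0,0) -> (-3.6,0), length = 3.6
  seg 2: (-3.6,0) -> (5.3,0), length = 8.9
  seg 3: (5.3,0) -> (1.7,0), length = 3.6
  seg 4: (1.7,0) -> (10.6,0), length = 8.9
  seg 5: (10.6,0) -> (7,0), length = 3.6
  seg 6: (7,0) -> (15.9,0), length = 8.9
  seg 7: (15.9,0) -> (12.3,0), length = 3.6
  seg 8: (12.3,0) -> (21.2,0), length = 8.9
  seg 9: (21.2,0) -> (17.6,0), length = 3.6
  seg 10: (17.6,0) -> (26.5,0), length = 8.9
Total = 62.5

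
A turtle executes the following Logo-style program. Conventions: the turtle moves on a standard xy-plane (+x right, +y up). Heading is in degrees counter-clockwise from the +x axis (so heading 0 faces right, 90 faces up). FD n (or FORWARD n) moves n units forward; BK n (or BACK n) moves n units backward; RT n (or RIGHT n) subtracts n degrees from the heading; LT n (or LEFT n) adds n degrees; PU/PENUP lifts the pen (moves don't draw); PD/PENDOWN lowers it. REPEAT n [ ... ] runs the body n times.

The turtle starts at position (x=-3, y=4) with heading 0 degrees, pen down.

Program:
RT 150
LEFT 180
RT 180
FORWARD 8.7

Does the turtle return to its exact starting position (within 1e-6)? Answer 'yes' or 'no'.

Executing turtle program step by step:
Start: pos=(-3,4), heading=0, pen down
RT 150: heading 0 -> 210
LT 180: heading 210 -> 30
RT 180: heading 30 -> 210
FD 8.7: (-3,4) -> (-10.534,-0.35) [heading=210, draw]
Final: pos=(-10.534,-0.35), heading=210, 1 segment(s) drawn

Start position: (-3, 4)
Final position: (-10.534, -0.35)
Distance = 8.7; >= 1e-6 -> NOT closed

Answer: no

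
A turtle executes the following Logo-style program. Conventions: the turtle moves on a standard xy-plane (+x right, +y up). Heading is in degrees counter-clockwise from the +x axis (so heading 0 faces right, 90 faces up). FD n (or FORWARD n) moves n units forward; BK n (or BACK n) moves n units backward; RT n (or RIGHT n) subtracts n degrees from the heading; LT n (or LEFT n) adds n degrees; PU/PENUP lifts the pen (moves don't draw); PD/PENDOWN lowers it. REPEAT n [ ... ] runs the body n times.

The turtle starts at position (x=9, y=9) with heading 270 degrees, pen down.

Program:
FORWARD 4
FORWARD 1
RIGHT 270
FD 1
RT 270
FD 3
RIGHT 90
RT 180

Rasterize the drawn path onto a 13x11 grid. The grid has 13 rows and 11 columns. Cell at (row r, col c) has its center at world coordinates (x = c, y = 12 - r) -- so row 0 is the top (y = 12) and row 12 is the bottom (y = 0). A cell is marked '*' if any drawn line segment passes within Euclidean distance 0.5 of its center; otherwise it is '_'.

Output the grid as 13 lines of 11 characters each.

Segment 0: (9,9) -> (9,5)
Segment 1: (9,5) -> (9,4)
Segment 2: (9,4) -> (10,4)
Segment 3: (10,4) -> (10,7)

Answer: ___________
___________
___________
_________*_
_________*_
_________**
_________**
_________**
_________**
___________
___________
___________
___________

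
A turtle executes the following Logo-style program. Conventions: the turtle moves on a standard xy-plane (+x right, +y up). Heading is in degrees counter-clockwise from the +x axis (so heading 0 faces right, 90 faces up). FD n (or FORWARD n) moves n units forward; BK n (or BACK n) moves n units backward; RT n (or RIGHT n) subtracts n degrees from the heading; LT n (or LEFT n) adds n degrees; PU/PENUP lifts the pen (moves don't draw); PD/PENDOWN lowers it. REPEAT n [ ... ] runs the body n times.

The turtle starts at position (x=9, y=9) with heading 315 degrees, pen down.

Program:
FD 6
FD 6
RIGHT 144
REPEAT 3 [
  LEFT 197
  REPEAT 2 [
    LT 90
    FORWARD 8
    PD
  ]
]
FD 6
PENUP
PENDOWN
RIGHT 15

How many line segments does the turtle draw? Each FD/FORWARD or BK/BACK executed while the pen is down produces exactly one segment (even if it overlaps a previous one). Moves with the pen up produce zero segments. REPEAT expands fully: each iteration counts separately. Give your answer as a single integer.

Answer: 9

Derivation:
Executing turtle program step by step:
Start: pos=(9,9), heading=315, pen down
FD 6: (9,9) -> (13.243,4.757) [heading=315, draw]
FD 6: (13.243,4.757) -> (17.485,0.515) [heading=315, draw]
RT 144: heading 315 -> 171
REPEAT 3 [
  -- iteration 1/3 --
  LT 197: heading 171 -> 8
  REPEAT 2 [
    -- iteration 1/2 --
    LT 90: heading 8 -> 98
    FD 8: (17.485,0.515) -> (16.372,8.437) [heading=98, draw]
    PD: pen down
    -- iteration 2/2 --
    LT 90: heading 98 -> 188
    FD 8: (16.372,8.437) -> (8.45,7.323) [heading=188, draw]
    PD: pen down
  ]
  -- iteration 2/3 --
  LT 197: heading 188 -> 25
  REPEAT 2 [
    -- iteration 1/2 --
    LT 90: heading 25 -> 115
    FD 8: (8.45,7.323) -> (5.069,14.574) [heading=115, draw]
    PD: pen down
    -- iteration 2/2 --
    LT 90: heading 115 -> 205
    FD 8: (5.069,14.574) -> (-2.182,11.193) [heading=205, draw]
    PD: pen down
  ]
  -- iteration 3/3 --
  LT 197: heading 205 -> 42
  REPEAT 2 [
    -- iteration 1/2 --
    LT 90: heading 42 -> 132
    FD 8: (-2.182,11.193) -> (-7.535,17.138) [heading=132, draw]
    PD: pen down
    -- iteration 2/2 --
    LT 90: heading 132 -> 222
    FD 8: (-7.535,17.138) -> (-13.48,11.785) [heading=222, draw]
    PD: pen down
  ]
]
FD 6: (-13.48,11.785) -> (-17.939,7.77) [heading=222, draw]
PU: pen up
PD: pen down
RT 15: heading 222 -> 207
Final: pos=(-17.939,7.77), heading=207, 9 segment(s) drawn
Segments drawn: 9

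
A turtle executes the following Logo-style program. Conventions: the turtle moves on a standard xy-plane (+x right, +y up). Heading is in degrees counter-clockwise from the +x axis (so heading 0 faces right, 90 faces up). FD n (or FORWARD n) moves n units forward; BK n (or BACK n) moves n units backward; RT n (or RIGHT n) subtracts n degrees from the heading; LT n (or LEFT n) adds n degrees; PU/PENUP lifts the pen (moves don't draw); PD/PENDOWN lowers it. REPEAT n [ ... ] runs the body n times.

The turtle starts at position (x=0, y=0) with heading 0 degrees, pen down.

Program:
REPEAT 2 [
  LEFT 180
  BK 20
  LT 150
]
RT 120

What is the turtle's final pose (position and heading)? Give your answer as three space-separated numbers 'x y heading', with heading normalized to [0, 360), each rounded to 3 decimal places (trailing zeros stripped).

Answer: 37.321 -10 180

Derivation:
Executing turtle program step by step:
Start: pos=(0,0), heading=0, pen down
REPEAT 2 [
  -- iteration 1/2 --
  LT 180: heading 0 -> 180
  BK 20: (0,0) -> (20,0) [heading=180, draw]
  LT 150: heading 180 -> 330
  -- iteration 2/2 --
  LT 180: heading 330 -> 150
  BK 20: (20,0) -> (37.321,-10) [heading=150, draw]
  LT 150: heading 150 -> 300
]
RT 120: heading 300 -> 180
Final: pos=(37.321,-10), heading=180, 2 segment(s) drawn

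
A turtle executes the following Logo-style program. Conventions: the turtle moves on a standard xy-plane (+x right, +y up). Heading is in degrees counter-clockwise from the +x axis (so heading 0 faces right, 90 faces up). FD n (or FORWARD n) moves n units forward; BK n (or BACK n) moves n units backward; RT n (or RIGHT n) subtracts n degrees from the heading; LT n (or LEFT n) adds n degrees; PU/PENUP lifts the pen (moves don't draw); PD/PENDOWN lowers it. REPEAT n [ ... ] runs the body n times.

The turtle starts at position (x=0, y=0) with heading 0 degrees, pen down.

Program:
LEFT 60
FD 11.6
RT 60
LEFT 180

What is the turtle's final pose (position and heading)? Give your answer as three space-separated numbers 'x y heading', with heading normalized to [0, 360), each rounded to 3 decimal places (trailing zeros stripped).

Executing turtle program step by step:
Start: pos=(0,0), heading=0, pen down
LT 60: heading 0 -> 60
FD 11.6: (0,0) -> (5.8,10.046) [heading=60, draw]
RT 60: heading 60 -> 0
LT 180: heading 0 -> 180
Final: pos=(5.8,10.046), heading=180, 1 segment(s) drawn

Answer: 5.8 10.046 180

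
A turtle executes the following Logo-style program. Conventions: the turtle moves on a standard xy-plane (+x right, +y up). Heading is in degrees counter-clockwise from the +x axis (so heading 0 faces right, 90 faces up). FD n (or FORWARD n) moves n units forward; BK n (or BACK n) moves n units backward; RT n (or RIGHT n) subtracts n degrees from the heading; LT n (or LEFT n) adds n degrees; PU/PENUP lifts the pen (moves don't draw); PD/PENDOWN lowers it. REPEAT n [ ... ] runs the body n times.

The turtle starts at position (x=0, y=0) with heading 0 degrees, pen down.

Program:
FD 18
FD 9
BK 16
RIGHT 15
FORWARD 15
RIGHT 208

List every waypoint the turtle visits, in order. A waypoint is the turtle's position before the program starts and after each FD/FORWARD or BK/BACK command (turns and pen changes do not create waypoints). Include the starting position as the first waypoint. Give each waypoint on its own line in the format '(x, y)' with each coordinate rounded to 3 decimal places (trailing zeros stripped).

Executing turtle program step by step:
Start: pos=(0,0), heading=0, pen down
FD 18: (0,0) -> (18,0) [heading=0, draw]
FD 9: (18,0) -> (27,0) [heading=0, draw]
BK 16: (27,0) -> (11,0) [heading=0, draw]
RT 15: heading 0 -> 345
FD 15: (11,0) -> (25.489,-3.882) [heading=345, draw]
RT 208: heading 345 -> 137
Final: pos=(25.489,-3.882), heading=137, 4 segment(s) drawn
Waypoints (5 total):
(0, 0)
(18, 0)
(27, 0)
(11, 0)
(25.489, -3.882)

Answer: (0, 0)
(18, 0)
(27, 0)
(11, 0)
(25.489, -3.882)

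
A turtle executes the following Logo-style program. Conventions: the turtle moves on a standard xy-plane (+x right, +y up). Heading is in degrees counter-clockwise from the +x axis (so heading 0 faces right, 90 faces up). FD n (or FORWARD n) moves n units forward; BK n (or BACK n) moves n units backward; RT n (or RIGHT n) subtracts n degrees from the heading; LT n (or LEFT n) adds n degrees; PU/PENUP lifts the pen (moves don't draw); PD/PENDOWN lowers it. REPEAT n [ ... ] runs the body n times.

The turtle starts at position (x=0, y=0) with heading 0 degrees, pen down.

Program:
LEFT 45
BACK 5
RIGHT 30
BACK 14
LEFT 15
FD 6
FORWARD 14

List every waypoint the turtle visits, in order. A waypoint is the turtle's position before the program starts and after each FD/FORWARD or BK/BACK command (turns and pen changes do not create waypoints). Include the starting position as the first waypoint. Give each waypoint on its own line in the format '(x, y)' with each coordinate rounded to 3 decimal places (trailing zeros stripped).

Executing turtle program step by step:
Start: pos=(0,0), heading=0, pen down
LT 45: heading 0 -> 45
BK 5: (0,0) -> (-3.536,-3.536) [heading=45, draw]
RT 30: heading 45 -> 15
BK 14: (-3.536,-3.536) -> (-17.058,-7.159) [heading=15, draw]
LT 15: heading 15 -> 30
FD 6: (-17.058,-7.159) -> (-11.862,-4.159) [heading=30, draw]
FD 14: (-11.862,-4.159) -> (0.262,2.841) [heading=30, draw]
Final: pos=(0.262,2.841), heading=30, 4 segment(s) drawn
Waypoints (5 total):
(0, 0)
(-3.536, -3.536)
(-17.058, -7.159)
(-11.862, -4.159)
(0.262, 2.841)

Answer: (0, 0)
(-3.536, -3.536)
(-17.058, -7.159)
(-11.862, -4.159)
(0.262, 2.841)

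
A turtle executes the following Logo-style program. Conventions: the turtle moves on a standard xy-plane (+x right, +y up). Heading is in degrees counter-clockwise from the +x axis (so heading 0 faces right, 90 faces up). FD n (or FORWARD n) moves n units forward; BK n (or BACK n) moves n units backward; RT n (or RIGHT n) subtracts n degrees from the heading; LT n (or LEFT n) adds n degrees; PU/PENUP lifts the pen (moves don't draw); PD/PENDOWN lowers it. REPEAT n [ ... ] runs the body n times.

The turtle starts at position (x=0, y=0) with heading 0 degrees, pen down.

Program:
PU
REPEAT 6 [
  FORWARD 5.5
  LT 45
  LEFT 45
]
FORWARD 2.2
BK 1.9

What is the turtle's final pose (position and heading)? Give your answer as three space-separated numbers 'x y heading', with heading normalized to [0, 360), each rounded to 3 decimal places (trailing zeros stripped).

Executing turtle program step by step:
Start: pos=(0,0), heading=0, pen down
PU: pen up
REPEAT 6 [
  -- iteration 1/6 --
  FD 5.5: (0,0) -> (5.5,0) [heading=0, move]
  LT 45: heading 0 -> 45
  LT 45: heading 45 -> 90
  -- iteration 2/6 --
  FD 5.5: (5.5,0) -> (5.5,5.5) [heading=90, move]
  LT 45: heading 90 -> 135
  LT 45: heading 135 -> 180
  -- iteration 3/6 --
  FD 5.5: (5.5,5.5) -> (0,5.5) [heading=180, move]
  LT 45: heading 180 -> 225
  LT 45: heading 225 -> 270
  -- iteration 4/6 --
  FD 5.5: (0,5.5) -> (0,0) [heading=270, move]
  LT 45: heading 270 -> 315
  LT 45: heading 315 -> 0
  -- iteration 5/6 --
  FD 5.5: (0,0) -> (5.5,0) [heading=0, move]
  LT 45: heading 0 -> 45
  LT 45: heading 45 -> 90
  -- iteration 6/6 --
  FD 5.5: (5.5,0) -> (5.5,5.5) [heading=90, move]
  LT 45: heading 90 -> 135
  LT 45: heading 135 -> 180
]
FD 2.2: (5.5,5.5) -> (3.3,5.5) [heading=180, move]
BK 1.9: (3.3,5.5) -> (5.2,5.5) [heading=180, move]
Final: pos=(5.2,5.5), heading=180, 0 segment(s) drawn

Answer: 5.2 5.5 180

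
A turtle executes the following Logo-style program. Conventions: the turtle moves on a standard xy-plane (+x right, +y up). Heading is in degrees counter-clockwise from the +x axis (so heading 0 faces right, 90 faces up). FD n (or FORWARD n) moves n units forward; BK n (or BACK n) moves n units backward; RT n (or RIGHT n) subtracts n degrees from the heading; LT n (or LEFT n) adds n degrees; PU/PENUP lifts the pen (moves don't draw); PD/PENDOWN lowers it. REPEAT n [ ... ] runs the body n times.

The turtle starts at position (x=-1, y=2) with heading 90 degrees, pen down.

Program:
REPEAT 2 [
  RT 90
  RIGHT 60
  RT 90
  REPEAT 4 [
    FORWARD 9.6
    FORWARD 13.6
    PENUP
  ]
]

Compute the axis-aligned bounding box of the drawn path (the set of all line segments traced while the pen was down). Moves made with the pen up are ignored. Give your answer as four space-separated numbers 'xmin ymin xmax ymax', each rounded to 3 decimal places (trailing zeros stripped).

Answer: -21.092 -9.6 -1 2

Derivation:
Executing turtle program step by step:
Start: pos=(-1,2), heading=90, pen down
REPEAT 2 [
  -- iteration 1/2 --
  RT 90: heading 90 -> 0
  RT 60: heading 0 -> 300
  RT 90: heading 300 -> 210
  REPEAT 4 [
    -- iteration 1/4 --
    FD 9.6: (-1,2) -> (-9.314,-2.8) [heading=210, draw]
    FD 13.6: (-9.314,-2.8) -> (-21.092,-9.6) [heading=210, draw]
    PU: pen up
    -- iteration 2/4 --
    FD 9.6: (-21.092,-9.6) -> (-29.406,-14.4) [heading=210, move]
    FD 13.6: (-29.406,-14.4) -> (-41.184,-21.2) [heading=210, move]
    PU: pen up
    -- iteration 3/4 --
    FD 9.6: (-41.184,-21.2) -> (-49.497,-26) [heading=210, move]
    FD 13.6: (-49.497,-26) -> (-61.275,-32.8) [heading=210, move]
    PU: pen up
    -- iteration 4/4 --
    FD 9.6: (-61.275,-32.8) -> (-69.589,-37.6) [heading=210, move]
    FD 13.6: (-69.589,-37.6) -> (-81.367,-44.4) [heading=210, move]
    PU: pen up
  ]
  -- iteration 2/2 --
  RT 90: heading 210 -> 120
  RT 60: heading 120 -> 60
  RT 90: heading 60 -> 330
  REPEAT 4 [
    -- iteration 1/4 --
    FD 9.6: (-81.367,-44.4) -> (-73.053,-49.2) [heading=330, move]
    FD 13.6: (-73.053,-49.2) -> (-61.275,-56) [heading=330, move]
    PU: pen up
    -- iteration 2/4 --
    FD 9.6: (-61.275,-56) -> (-52.962,-60.8) [heading=330, move]
    FD 13.6: (-52.962,-60.8) -> (-41.184,-67.6) [heading=330, move]
    PU: pen up
    -- iteration 3/4 --
    FD 9.6: (-41.184,-67.6) -> (-32.87,-72.4) [heading=330, move]
    FD 13.6: (-32.87,-72.4) -> (-21.092,-79.2) [heading=330, move]
    PU: pen up
    -- iteration 4/4 --
    FD 9.6: (-21.092,-79.2) -> (-12.778,-84) [heading=330, move]
    FD 13.6: (-12.778,-84) -> (-1,-90.8) [heading=330, move]
    PU: pen up
  ]
]
Final: pos=(-1,-90.8), heading=330, 2 segment(s) drawn

Segment endpoints: x in {-21.092, -9.314, -1}, y in {-9.6, -2.8, 2}
xmin=-21.092, ymin=-9.6, xmax=-1, ymax=2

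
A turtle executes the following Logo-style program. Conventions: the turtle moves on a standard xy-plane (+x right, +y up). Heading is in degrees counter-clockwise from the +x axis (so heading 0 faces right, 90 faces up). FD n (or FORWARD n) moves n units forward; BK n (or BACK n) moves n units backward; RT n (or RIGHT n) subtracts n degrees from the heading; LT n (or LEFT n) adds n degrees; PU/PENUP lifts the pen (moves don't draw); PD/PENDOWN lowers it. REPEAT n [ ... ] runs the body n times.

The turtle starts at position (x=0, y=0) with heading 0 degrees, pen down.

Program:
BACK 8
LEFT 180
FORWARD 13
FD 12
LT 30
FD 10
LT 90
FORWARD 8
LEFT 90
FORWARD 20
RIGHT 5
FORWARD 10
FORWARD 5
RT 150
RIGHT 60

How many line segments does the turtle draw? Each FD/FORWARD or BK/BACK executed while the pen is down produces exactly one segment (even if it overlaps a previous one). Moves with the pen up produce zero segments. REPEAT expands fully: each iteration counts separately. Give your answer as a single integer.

Answer: 8

Derivation:
Executing turtle program step by step:
Start: pos=(0,0), heading=0, pen down
BK 8: (0,0) -> (-8,0) [heading=0, draw]
LT 180: heading 0 -> 180
FD 13: (-8,0) -> (-21,0) [heading=180, draw]
FD 12: (-21,0) -> (-33,0) [heading=180, draw]
LT 30: heading 180 -> 210
FD 10: (-33,0) -> (-41.66,-5) [heading=210, draw]
LT 90: heading 210 -> 300
FD 8: (-41.66,-5) -> (-37.66,-11.928) [heading=300, draw]
LT 90: heading 300 -> 30
FD 20: (-37.66,-11.928) -> (-20.34,-1.928) [heading=30, draw]
RT 5: heading 30 -> 25
FD 10: (-20.34,-1.928) -> (-11.277,2.298) [heading=25, draw]
FD 5: (-11.277,2.298) -> (-6.745,4.411) [heading=25, draw]
RT 150: heading 25 -> 235
RT 60: heading 235 -> 175
Final: pos=(-6.745,4.411), heading=175, 8 segment(s) drawn
Segments drawn: 8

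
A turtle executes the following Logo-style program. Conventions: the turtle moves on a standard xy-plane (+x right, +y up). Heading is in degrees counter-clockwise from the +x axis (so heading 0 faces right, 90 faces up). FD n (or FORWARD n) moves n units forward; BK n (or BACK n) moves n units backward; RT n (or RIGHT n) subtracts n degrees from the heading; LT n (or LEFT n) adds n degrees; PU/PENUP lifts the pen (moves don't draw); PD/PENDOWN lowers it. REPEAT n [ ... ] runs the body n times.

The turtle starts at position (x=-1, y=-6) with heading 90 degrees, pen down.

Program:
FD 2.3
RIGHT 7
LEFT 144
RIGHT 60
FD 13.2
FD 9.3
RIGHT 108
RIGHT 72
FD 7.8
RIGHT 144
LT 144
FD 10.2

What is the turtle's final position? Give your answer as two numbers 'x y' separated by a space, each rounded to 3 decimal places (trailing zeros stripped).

Executing turtle program step by step:
Start: pos=(-1,-6), heading=90, pen down
FD 2.3: (-1,-6) -> (-1,-3.7) [heading=90, draw]
RT 7: heading 90 -> 83
LT 144: heading 83 -> 227
RT 60: heading 227 -> 167
FD 13.2: (-1,-3.7) -> (-13.862,-0.731) [heading=167, draw]
FD 9.3: (-13.862,-0.731) -> (-22.923,1.361) [heading=167, draw]
RT 108: heading 167 -> 59
RT 72: heading 59 -> 347
FD 7.8: (-22.923,1.361) -> (-15.323,-0.393) [heading=347, draw]
RT 144: heading 347 -> 203
LT 144: heading 203 -> 347
FD 10.2: (-15.323,-0.393) -> (-5.385,-2.688) [heading=347, draw]
Final: pos=(-5.385,-2.688), heading=347, 5 segment(s) drawn

Answer: -5.385 -2.688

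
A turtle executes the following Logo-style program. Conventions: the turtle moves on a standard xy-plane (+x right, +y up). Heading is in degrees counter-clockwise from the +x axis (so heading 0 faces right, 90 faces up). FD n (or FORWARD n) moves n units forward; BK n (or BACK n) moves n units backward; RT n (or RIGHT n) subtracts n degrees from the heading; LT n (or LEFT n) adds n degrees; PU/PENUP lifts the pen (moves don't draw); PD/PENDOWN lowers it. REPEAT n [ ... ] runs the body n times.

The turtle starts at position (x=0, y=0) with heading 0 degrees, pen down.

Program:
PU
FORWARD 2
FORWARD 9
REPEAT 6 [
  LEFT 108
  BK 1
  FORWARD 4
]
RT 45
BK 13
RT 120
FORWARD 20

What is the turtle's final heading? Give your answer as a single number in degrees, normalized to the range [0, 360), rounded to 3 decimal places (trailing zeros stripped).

Executing turtle program step by step:
Start: pos=(0,0), heading=0, pen down
PU: pen up
FD 2: (0,0) -> (2,0) [heading=0, move]
FD 9: (2,0) -> (11,0) [heading=0, move]
REPEAT 6 [
  -- iteration 1/6 --
  LT 108: heading 0 -> 108
  BK 1: (11,0) -> (11.309,-0.951) [heading=108, move]
  FD 4: (11.309,-0.951) -> (10.073,2.853) [heading=108, move]
  -- iteration 2/6 --
  LT 108: heading 108 -> 216
  BK 1: (10.073,2.853) -> (10.882,3.441) [heading=216, move]
  FD 4: (10.882,3.441) -> (7.646,1.09) [heading=216, move]
  -- iteration 3/6 --
  LT 108: heading 216 -> 324
  BK 1: (7.646,1.09) -> (6.837,1.678) [heading=324, move]
  FD 4: (6.837,1.678) -> (10.073,-0.674) [heading=324, move]
  -- iteration 4/6 --
  LT 108: heading 324 -> 72
  BK 1: (10.073,-0.674) -> (9.764,-1.625) [heading=72, move]
  FD 4: (9.764,-1.625) -> (11,2.18) [heading=72, move]
  -- iteration 5/6 --
  LT 108: heading 72 -> 180
  BK 1: (11,2.18) -> (12,2.18) [heading=180, move]
  FD 4: (12,2.18) -> (8,2.18) [heading=180, move]
  -- iteration 6/6 --
  LT 108: heading 180 -> 288
  BK 1: (8,2.18) -> (7.691,3.131) [heading=288, move]
  FD 4: (7.691,3.131) -> (8.927,-0.674) [heading=288, move]
]
RT 45: heading 288 -> 243
BK 13: (8.927,-0.674) -> (14.829,10.91) [heading=243, move]
RT 120: heading 243 -> 123
FD 20: (14.829,10.91) -> (3.936,27.683) [heading=123, move]
Final: pos=(3.936,27.683), heading=123, 0 segment(s) drawn

Answer: 123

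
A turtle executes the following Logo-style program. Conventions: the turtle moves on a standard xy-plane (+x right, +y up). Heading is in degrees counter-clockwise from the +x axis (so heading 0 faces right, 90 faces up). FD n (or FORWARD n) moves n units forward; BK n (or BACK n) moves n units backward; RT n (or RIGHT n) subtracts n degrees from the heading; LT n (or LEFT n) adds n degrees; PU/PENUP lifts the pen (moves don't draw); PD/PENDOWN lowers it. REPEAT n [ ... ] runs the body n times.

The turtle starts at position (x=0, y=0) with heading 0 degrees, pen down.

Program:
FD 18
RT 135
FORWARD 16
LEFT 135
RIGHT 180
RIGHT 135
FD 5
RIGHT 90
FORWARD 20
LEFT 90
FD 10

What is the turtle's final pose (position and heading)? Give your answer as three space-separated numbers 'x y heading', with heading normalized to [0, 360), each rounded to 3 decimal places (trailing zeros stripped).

Answer: 31.435 -14.849 45

Derivation:
Executing turtle program step by step:
Start: pos=(0,0), heading=0, pen down
FD 18: (0,0) -> (18,0) [heading=0, draw]
RT 135: heading 0 -> 225
FD 16: (18,0) -> (6.686,-11.314) [heading=225, draw]
LT 135: heading 225 -> 0
RT 180: heading 0 -> 180
RT 135: heading 180 -> 45
FD 5: (6.686,-11.314) -> (10.222,-7.778) [heading=45, draw]
RT 90: heading 45 -> 315
FD 20: (10.222,-7.778) -> (24.364,-21.92) [heading=315, draw]
LT 90: heading 315 -> 45
FD 10: (24.364,-21.92) -> (31.435,-14.849) [heading=45, draw]
Final: pos=(31.435,-14.849), heading=45, 5 segment(s) drawn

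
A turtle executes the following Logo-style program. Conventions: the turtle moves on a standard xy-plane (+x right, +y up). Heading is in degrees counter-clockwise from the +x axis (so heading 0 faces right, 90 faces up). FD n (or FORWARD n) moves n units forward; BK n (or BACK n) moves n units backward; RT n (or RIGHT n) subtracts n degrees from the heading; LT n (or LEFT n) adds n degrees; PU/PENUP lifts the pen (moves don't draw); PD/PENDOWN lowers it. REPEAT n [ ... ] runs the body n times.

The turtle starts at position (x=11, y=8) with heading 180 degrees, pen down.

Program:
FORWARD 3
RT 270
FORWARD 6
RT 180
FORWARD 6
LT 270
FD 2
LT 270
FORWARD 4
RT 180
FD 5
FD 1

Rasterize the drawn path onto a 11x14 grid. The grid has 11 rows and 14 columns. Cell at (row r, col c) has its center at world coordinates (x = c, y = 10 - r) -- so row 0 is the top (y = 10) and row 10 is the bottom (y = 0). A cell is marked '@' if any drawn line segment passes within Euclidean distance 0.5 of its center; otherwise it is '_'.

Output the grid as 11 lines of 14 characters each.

Segment 0: (11,8) -> (8,8)
Segment 1: (8,8) -> (8,2)
Segment 2: (8,2) -> (8,8)
Segment 3: (8,8) -> (10,8)
Segment 4: (10,8) -> (10,4)
Segment 5: (10,4) -> (10,9)
Segment 6: (10,9) -> (10,10)

Answer: __________@___
__________@___
________@@@@__
________@_@___
________@_@___
________@_@___
________@_@___
________@_____
________@_____
______________
______________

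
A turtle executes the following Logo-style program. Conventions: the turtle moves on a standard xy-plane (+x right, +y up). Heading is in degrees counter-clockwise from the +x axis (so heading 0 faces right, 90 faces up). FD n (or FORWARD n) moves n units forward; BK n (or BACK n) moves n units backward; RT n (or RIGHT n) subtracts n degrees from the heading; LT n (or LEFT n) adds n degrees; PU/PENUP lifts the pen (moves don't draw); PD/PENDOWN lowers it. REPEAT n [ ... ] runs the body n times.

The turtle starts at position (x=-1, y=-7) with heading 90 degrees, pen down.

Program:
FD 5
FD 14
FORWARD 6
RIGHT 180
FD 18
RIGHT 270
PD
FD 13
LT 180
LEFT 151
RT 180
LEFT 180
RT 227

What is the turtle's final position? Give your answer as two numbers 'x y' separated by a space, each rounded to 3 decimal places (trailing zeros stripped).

Executing turtle program step by step:
Start: pos=(-1,-7), heading=90, pen down
FD 5: (-1,-7) -> (-1,-2) [heading=90, draw]
FD 14: (-1,-2) -> (-1,12) [heading=90, draw]
FD 6: (-1,12) -> (-1,18) [heading=90, draw]
RT 180: heading 90 -> 270
FD 18: (-1,18) -> (-1,0) [heading=270, draw]
RT 270: heading 270 -> 0
PD: pen down
FD 13: (-1,0) -> (12,0) [heading=0, draw]
LT 180: heading 0 -> 180
LT 151: heading 180 -> 331
RT 180: heading 331 -> 151
LT 180: heading 151 -> 331
RT 227: heading 331 -> 104
Final: pos=(12,0), heading=104, 5 segment(s) drawn

Answer: 12 0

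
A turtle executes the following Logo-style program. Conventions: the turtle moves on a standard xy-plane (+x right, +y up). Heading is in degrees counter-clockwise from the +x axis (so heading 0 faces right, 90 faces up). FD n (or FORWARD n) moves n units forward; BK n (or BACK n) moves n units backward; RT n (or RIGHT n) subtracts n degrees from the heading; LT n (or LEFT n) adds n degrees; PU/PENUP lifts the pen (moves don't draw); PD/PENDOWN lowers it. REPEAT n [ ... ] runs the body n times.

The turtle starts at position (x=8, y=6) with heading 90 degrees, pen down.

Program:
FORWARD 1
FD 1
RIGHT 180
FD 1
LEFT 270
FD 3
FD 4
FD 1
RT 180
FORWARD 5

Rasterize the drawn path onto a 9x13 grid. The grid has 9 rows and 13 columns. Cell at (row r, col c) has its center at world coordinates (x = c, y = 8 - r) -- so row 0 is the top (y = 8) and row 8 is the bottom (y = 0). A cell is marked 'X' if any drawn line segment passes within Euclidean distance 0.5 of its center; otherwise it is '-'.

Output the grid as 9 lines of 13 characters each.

Segment 0: (8,6) -> (8,7)
Segment 1: (8,7) -> (8,8)
Segment 2: (8,8) -> (8,7)
Segment 3: (8,7) -> (5,7)
Segment 4: (5,7) -> (1,7)
Segment 5: (1,7) -> (0,7)
Segment 6: (0,7) -> (5,7)

Answer: --------X----
XXXXXXXXX----
--------X----
-------------
-------------
-------------
-------------
-------------
-------------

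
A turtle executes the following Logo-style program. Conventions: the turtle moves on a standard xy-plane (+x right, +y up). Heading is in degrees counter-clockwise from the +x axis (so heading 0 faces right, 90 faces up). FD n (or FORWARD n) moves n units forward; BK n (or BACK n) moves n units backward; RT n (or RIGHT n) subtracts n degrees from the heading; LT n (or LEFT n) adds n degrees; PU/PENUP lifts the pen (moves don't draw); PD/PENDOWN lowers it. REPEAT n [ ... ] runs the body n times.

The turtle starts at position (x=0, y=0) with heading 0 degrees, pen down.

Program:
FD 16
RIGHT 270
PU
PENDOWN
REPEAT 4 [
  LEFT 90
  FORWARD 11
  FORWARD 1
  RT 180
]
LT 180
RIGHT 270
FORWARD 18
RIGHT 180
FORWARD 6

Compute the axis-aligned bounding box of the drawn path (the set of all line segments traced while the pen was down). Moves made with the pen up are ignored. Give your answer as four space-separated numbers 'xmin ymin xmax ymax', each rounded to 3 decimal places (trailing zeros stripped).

Answer: 0 0 34 12

Derivation:
Executing turtle program step by step:
Start: pos=(0,0), heading=0, pen down
FD 16: (0,0) -> (16,0) [heading=0, draw]
RT 270: heading 0 -> 90
PU: pen up
PD: pen down
REPEAT 4 [
  -- iteration 1/4 --
  LT 90: heading 90 -> 180
  FD 11: (16,0) -> (5,0) [heading=180, draw]
  FD 1: (5,0) -> (4,0) [heading=180, draw]
  RT 180: heading 180 -> 0
  -- iteration 2/4 --
  LT 90: heading 0 -> 90
  FD 11: (4,0) -> (4,11) [heading=90, draw]
  FD 1: (4,11) -> (4,12) [heading=90, draw]
  RT 180: heading 90 -> 270
  -- iteration 3/4 --
  LT 90: heading 270 -> 0
  FD 11: (4,12) -> (15,12) [heading=0, draw]
  FD 1: (15,12) -> (16,12) [heading=0, draw]
  RT 180: heading 0 -> 180
  -- iteration 4/4 --
  LT 90: heading 180 -> 270
  FD 11: (16,12) -> (16,1) [heading=270, draw]
  FD 1: (16,1) -> (16,0) [heading=270, draw]
  RT 180: heading 270 -> 90
]
LT 180: heading 90 -> 270
RT 270: heading 270 -> 0
FD 18: (16,0) -> (34,0) [heading=0, draw]
RT 180: heading 0 -> 180
FD 6: (34,0) -> (28,0) [heading=180, draw]
Final: pos=(28,0), heading=180, 11 segment(s) drawn

Segment endpoints: x in {0, 4, 4, 5, 15, 16, 16, 28, 34}, y in {0, 0, 0, 0, 0, 0, 1, 11, 12, 12}
xmin=0, ymin=0, xmax=34, ymax=12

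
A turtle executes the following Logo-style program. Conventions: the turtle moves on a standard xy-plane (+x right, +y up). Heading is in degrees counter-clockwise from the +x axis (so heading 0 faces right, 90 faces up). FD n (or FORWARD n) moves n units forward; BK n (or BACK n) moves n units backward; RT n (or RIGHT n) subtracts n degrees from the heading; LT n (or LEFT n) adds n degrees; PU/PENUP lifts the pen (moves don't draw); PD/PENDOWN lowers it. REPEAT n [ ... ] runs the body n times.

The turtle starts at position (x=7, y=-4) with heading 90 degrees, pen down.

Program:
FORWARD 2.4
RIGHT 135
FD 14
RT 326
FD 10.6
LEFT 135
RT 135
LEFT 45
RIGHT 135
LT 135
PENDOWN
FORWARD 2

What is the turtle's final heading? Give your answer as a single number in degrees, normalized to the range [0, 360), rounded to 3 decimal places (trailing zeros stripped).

Executing turtle program step by step:
Start: pos=(7,-4), heading=90, pen down
FD 2.4: (7,-4) -> (7,-1.6) [heading=90, draw]
RT 135: heading 90 -> 315
FD 14: (7,-1.6) -> (16.899,-11.499) [heading=315, draw]
RT 326: heading 315 -> 349
FD 10.6: (16.899,-11.499) -> (27.305,-13.522) [heading=349, draw]
LT 135: heading 349 -> 124
RT 135: heading 124 -> 349
LT 45: heading 349 -> 34
RT 135: heading 34 -> 259
LT 135: heading 259 -> 34
PD: pen down
FD 2: (27.305,-13.522) -> (28.963,-12.404) [heading=34, draw]
Final: pos=(28.963,-12.404), heading=34, 4 segment(s) drawn

Answer: 34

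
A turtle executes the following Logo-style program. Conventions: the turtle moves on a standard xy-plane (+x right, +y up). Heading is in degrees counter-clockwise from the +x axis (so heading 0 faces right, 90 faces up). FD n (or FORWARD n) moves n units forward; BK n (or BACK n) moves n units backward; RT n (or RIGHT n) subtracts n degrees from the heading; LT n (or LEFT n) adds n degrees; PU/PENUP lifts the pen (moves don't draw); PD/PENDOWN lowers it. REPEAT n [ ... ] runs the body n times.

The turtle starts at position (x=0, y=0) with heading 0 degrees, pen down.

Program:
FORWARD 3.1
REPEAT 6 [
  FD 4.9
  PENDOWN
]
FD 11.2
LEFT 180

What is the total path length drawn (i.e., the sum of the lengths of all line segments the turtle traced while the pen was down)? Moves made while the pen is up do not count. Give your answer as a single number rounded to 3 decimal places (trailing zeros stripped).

Executing turtle program step by step:
Start: pos=(0,0), heading=0, pen down
FD 3.1: (0,0) -> (3.1,0) [heading=0, draw]
REPEAT 6 [
  -- iteration 1/6 --
  FD 4.9: (3.1,0) -> (8,0) [heading=0, draw]
  PD: pen down
  -- iteration 2/6 --
  FD 4.9: (8,0) -> (12.9,0) [heading=0, draw]
  PD: pen down
  -- iteration 3/6 --
  FD 4.9: (12.9,0) -> (17.8,0) [heading=0, draw]
  PD: pen down
  -- iteration 4/6 --
  FD 4.9: (17.8,0) -> (22.7,0) [heading=0, draw]
  PD: pen down
  -- iteration 5/6 --
  FD 4.9: (22.7,0) -> (27.6,0) [heading=0, draw]
  PD: pen down
  -- iteration 6/6 --
  FD 4.9: (27.6,0) -> (32.5,0) [heading=0, draw]
  PD: pen down
]
FD 11.2: (32.5,0) -> (43.7,0) [heading=0, draw]
LT 180: heading 0 -> 180
Final: pos=(43.7,0), heading=180, 8 segment(s) drawn

Segment lengths:
  seg 1: (0,0) -> (3.1,0), length = 3.1
  seg 2: (3.1,0) -> (8,0), length = 4.9
  seg 3: (8,0) -> (12.9,0), length = 4.9
  seg 4: (12.9,0) -> (17.8,0), length = 4.9
  seg 5: (17.8,0) -> (22.7,0), length = 4.9
  seg 6: (22.7,0) -> (27.6,0), length = 4.9
  seg 7: (27.6,0) -> (32.5,0), length = 4.9
  seg 8: (32.5,0) -> (43.7,0), length = 11.2
Total = 43.7

Answer: 43.7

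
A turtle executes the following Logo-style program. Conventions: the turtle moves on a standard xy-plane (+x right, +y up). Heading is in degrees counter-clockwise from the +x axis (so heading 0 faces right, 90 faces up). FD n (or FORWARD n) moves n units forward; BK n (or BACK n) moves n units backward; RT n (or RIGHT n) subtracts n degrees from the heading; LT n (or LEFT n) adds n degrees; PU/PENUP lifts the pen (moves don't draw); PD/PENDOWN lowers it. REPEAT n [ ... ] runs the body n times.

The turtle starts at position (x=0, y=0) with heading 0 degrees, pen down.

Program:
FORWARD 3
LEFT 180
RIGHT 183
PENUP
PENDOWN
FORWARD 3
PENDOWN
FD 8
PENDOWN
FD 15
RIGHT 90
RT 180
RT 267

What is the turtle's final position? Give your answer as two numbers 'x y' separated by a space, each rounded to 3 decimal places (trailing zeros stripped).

Executing turtle program step by step:
Start: pos=(0,0), heading=0, pen down
FD 3: (0,0) -> (3,0) [heading=0, draw]
LT 180: heading 0 -> 180
RT 183: heading 180 -> 357
PU: pen up
PD: pen down
FD 3: (3,0) -> (5.996,-0.157) [heading=357, draw]
PD: pen down
FD 8: (5.996,-0.157) -> (13.985,-0.576) [heading=357, draw]
PD: pen down
FD 15: (13.985,-0.576) -> (28.964,-1.361) [heading=357, draw]
RT 90: heading 357 -> 267
RT 180: heading 267 -> 87
RT 267: heading 87 -> 180
Final: pos=(28.964,-1.361), heading=180, 4 segment(s) drawn

Answer: 28.964 -1.361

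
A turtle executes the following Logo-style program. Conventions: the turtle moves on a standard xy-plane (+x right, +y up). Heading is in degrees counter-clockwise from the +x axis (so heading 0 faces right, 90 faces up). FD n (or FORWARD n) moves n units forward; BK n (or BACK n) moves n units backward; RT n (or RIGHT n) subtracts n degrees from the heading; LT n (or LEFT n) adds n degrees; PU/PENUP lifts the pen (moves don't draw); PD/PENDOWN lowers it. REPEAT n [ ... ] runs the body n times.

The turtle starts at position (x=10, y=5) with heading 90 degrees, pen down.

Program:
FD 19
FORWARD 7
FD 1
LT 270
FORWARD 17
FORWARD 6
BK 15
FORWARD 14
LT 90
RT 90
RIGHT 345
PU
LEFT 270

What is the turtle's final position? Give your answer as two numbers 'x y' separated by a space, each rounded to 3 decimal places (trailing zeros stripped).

Executing turtle program step by step:
Start: pos=(10,5), heading=90, pen down
FD 19: (10,5) -> (10,24) [heading=90, draw]
FD 7: (10,24) -> (10,31) [heading=90, draw]
FD 1: (10,31) -> (10,32) [heading=90, draw]
LT 270: heading 90 -> 0
FD 17: (10,32) -> (27,32) [heading=0, draw]
FD 6: (27,32) -> (33,32) [heading=0, draw]
BK 15: (33,32) -> (18,32) [heading=0, draw]
FD 14: (18,32) -> (32,32) [heading=0, draw]
LT 90: heading 0 -> 90
RT 90: heading 90 -> 0
RT 345: heading 0 -> 15
PU: pen up
LT 270: heading 15 -> 285
Final: pos=(32,32), heading=285, 7 segment(s) drawn

Answer: 32 32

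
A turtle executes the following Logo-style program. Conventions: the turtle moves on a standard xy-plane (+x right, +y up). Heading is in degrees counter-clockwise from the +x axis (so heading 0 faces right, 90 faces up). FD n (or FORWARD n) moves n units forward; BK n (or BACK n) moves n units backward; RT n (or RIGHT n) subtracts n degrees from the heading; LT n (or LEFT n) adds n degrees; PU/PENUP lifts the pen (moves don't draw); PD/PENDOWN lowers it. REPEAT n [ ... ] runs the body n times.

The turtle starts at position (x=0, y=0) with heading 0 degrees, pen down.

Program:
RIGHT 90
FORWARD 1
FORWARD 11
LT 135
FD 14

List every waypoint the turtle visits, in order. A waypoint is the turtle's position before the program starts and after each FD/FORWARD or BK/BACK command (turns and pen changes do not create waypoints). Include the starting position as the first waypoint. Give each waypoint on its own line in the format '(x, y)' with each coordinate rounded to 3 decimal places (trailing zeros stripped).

Answer: (0, 0)
(0, -1)
(0, -12)
(9.899, -2.101)

Derivation:
Executing turtle program step by step:
Start: pos=(0,0), heading=0, pen down
RT 90: heading 0 -> 270
FD 1: (0,0) -> (0,-1) [heading=270, draw]
FD 11: (0,-1) -> (0,-12) [heading=270, draw]
LT 135: heading 270 -> 45
FD 14: (0,-12) -> (9.899,-2.101) [heading=45, draw]
Final: pos=(9.899,-2.101), heading=45, 3 segment(s) drawn
Waypoints (4 total):
(0, 0)
(0, -1)
(0, -12)
(9.899, -2.101)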